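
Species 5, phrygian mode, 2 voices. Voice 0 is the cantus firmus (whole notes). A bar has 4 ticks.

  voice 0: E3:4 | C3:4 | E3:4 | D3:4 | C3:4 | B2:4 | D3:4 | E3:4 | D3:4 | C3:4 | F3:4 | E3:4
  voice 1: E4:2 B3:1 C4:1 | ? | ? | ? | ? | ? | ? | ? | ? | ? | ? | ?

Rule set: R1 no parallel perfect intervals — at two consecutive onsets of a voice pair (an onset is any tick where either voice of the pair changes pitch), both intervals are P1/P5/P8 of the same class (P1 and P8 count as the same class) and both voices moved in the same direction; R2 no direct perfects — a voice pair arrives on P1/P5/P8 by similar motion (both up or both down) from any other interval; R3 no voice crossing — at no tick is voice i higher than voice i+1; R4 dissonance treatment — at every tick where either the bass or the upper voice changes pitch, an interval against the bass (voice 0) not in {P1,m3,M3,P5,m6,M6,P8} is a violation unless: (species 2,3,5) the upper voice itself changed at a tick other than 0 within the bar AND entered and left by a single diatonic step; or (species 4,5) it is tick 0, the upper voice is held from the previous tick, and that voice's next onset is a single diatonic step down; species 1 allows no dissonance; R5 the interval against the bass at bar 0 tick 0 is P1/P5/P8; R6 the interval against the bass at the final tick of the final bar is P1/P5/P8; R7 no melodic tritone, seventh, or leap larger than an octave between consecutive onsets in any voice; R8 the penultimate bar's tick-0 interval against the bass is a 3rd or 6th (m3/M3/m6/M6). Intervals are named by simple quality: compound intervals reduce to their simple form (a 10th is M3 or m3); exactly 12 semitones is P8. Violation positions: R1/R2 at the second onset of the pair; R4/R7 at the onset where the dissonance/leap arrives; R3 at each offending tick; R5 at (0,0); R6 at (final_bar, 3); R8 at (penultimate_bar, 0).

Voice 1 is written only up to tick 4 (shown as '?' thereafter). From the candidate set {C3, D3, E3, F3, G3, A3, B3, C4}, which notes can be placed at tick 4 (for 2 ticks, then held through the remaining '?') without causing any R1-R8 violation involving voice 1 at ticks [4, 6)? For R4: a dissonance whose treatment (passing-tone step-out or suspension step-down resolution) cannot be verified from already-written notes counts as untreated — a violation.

{A3, C4, E3}

C3: violates R2
D3: violates R4,R7
E3: legal
F3: violates R4
G3: violates R2
A3: legal
B3: violates R4
C4: legal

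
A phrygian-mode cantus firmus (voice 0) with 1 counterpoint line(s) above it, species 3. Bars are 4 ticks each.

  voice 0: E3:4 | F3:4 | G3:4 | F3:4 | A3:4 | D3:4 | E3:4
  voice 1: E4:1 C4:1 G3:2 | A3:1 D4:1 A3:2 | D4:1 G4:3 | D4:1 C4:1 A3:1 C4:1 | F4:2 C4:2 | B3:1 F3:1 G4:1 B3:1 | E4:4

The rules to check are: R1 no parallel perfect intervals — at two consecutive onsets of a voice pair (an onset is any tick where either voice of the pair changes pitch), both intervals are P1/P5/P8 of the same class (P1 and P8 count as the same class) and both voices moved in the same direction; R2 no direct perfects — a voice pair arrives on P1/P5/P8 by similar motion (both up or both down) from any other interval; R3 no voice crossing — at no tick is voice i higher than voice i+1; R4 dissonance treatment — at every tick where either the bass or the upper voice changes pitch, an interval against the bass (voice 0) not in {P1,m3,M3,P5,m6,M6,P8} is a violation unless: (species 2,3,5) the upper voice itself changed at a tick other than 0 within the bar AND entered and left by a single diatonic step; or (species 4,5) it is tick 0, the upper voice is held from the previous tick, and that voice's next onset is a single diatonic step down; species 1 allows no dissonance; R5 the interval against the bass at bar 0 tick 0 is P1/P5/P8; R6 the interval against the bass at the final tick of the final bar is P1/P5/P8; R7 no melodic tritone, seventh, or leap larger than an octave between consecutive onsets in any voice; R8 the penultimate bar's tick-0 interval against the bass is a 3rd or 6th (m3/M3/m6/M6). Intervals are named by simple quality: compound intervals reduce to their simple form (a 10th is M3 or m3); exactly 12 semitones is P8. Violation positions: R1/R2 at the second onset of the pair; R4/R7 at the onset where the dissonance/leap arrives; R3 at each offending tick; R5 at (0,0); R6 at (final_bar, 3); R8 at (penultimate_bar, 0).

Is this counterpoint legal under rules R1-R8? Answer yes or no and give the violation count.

No (5 violations)

bar 0: v0=E3 v1=E4 (P8)
bar 1: v0=F3 v1=A3 (M3)
bar 2: v0=G3 v1=D4 (P5)
bar 3: v0=F3 v1=D4 (M6)
bar 4: v0=A3 v1=F4 (m6)
bar 5: v0=D3 v1=B3 (M6)
bar 6: v0=E3 v1=E4 (P8)
  R2 @ bar2.0: F3/A3 M3 -> G3/D4 P5 similar
  R7 @ bar5.1: B3->F3 leap 6st
  R4 @ bar5.2: D3/G4 P4 untreated
  R7 @ bar5.2: F3->G4 leap 14st
  R2 @ bar6.0: D3/B3 M6 -> E3/E4 P8 similar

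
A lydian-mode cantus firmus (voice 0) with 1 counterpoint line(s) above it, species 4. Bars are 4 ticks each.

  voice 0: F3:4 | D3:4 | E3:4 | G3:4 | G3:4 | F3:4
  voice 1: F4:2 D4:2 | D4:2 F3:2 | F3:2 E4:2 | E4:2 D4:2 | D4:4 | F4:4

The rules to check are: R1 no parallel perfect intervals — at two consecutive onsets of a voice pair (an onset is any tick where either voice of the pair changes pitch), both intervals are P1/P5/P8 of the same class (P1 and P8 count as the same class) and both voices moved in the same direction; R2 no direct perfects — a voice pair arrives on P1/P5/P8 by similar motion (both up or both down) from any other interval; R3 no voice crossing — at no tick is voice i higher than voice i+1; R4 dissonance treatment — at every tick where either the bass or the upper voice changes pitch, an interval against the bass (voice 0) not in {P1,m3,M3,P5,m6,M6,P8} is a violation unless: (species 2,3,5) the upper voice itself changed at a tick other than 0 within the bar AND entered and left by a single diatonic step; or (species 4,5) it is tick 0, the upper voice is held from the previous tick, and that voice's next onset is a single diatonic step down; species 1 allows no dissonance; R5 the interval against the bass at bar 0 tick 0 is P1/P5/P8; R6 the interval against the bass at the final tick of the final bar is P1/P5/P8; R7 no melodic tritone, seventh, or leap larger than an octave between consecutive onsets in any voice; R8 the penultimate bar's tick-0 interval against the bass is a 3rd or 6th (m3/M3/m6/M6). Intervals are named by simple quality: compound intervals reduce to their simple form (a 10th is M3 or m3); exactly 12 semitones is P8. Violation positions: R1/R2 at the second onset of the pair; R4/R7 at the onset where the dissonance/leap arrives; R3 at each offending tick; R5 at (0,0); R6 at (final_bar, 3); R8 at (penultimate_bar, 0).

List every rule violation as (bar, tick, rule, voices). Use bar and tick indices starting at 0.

bar 0: v0=F3 v1=F4 downbeat P8
bar 1: v0=D3 v1=D4 downbeat P8
bar 2: v0=E3 v1=F3 downbeat m2
bar 3: v0=G3 v1=E4 downbeat M6
bar 4: v0=G3 v1=D4 downbeat P5
bar 5: v0=F3 v1=F4 downbeat P8
  -> R4 @ bar 2 tick 0 v(0, 1): E3/F3 m2 untreated
  -> R7 @ bar 2 tick 2 v(1,): F3->E4 leap 11st
  -> R8 @ bar 4 tick 0 v(0, 1): penult P5 not 3rd/6th

(2, 0, R4, (0, 1))
(2, 2, R7, (1,))
(4, 0, R8, (0, 1))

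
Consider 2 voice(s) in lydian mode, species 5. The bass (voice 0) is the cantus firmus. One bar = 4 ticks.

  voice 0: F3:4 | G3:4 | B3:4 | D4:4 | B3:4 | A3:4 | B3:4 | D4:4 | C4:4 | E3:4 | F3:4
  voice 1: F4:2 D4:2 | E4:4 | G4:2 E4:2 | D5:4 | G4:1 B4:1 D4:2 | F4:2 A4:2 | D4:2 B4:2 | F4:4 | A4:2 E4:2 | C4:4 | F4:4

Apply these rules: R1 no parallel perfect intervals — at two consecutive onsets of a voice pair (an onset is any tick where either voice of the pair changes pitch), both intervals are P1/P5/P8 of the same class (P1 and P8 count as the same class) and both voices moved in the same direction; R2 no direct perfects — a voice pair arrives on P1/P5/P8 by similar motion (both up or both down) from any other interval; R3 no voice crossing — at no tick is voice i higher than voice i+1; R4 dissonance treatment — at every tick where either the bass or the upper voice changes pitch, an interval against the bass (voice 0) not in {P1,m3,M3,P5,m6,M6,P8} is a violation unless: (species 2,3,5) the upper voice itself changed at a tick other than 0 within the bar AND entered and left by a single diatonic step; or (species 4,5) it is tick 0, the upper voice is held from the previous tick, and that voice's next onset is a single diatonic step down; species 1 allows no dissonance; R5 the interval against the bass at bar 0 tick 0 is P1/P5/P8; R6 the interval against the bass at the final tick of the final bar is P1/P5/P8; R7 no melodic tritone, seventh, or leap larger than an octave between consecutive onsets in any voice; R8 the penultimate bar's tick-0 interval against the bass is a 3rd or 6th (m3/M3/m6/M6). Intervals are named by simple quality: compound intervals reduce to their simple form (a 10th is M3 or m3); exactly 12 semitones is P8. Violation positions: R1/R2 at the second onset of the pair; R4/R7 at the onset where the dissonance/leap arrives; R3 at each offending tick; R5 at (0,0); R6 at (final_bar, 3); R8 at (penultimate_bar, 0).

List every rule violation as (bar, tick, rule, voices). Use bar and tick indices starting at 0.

(2, 2, R4, (0, 1))
(3, 0, R2, (0, 1))
(3, 0, R7, (1,))
(7, 0, R7, (1,))
(10, 0, R2, (0, 1))

bar 0: v0=F3 v1=F4 downbeat P8
bar 1: v0=G3 v1=E4 downbeat M6
bar 2: v0=B3 v1=G4 downbeat m6
bar 3: v0=D4 v1=D5 downbeat P8
bar 4: v0=B3 v1=G4 downbeat m6
bar 5: v0=A3 v1=F4 downbeat m6
bar 6: v0=B3 v1=D4 downbeat m3
bar 7: v0=D4 v1=F4 downbeat m3
bar 8: v0=C4 v1=A4 downbeat M6
bar 9: v0=E3 v1=C4 downbeat m6
bar 10: v0=F3 v1=F4 downbeat P8
  -> R4 @ bar 2 tick 2 v(0, 1): B3/E4 P4 untreated
  -> R2 @ bar 3 tick 0 v(0, 1): B3/E4 P4 -> D4/D5 P8 similar
  -> R7 @ bar 3 tick 0 v(1,): E4->D5 leap 10st
  -> R7 @ bar 7 tick 0 v(1,): B4->F4 leap 6st
  -> R2 @ bar 10 tick 0 v(0, 1): E3/C4 m6 -> F3/F4 P8 similar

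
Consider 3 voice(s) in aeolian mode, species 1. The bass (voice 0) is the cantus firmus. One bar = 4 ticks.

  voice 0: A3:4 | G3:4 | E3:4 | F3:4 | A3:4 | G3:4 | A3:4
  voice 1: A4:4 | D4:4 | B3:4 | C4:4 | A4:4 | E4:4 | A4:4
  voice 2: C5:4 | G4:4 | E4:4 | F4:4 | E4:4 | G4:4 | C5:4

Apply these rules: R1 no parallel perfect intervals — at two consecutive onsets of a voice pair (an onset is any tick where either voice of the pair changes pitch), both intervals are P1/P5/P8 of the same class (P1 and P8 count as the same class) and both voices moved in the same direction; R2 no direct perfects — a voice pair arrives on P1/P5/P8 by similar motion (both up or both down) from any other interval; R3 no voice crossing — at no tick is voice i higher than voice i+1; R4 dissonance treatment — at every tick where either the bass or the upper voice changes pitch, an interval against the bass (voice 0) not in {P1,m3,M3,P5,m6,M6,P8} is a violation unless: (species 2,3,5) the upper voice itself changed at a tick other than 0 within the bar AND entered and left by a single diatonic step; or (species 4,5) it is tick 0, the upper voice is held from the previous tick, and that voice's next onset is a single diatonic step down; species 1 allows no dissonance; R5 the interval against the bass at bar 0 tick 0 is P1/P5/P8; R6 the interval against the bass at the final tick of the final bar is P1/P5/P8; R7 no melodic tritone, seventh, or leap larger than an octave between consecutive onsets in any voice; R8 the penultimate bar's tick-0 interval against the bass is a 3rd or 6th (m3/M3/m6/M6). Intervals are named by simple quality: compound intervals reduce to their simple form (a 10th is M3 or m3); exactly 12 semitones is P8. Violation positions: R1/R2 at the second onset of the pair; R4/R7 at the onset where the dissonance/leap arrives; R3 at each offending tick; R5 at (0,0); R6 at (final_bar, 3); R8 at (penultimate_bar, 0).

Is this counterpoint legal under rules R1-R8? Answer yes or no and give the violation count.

bar 0: v0=A3 v1=A4 v2=C5 (m3)
bar 1: v0=G3 v1=D4 v2=G4 (P8)
bar 2: v0=E3 v1=B3 v2=E4 (P8)
bar 3: v0=F3 v1=C4 v2=F4 (P8)
bar 4: v0=A3 v1=A4 v2=E4 (P5)
bar 5: v0=G3 v1=E4 v2=G4 (P8)
bar 6: v0=A3 v1=A4 v2=C5 (m3)
  R5 @ bar0.0: opens on m3
  R2 @ bar1.0: A3/A4 P8 -> G3/D4 P5 similar
  R2 @ bar1.0: A3/C5 m3 -> G3/G4 P8 similar
  R1 @ bar2.0: G3/D4 P5 -> E3/B3 P5 similar
  R1 @ bar2.0: G3/G4 P8 -> E3/E4 P8 similar
  R1 @ bar3.0: E3/B3 P5 -> F3/C4 P5 similar
  R1 @ bar3.0: E3/E4 P8 -> F3/F4 P8 similar
  R2 @ bar4.0: F3/C4 P5 -> A3/A4 P8 similar
  R3 @ bar4.0: A4 above E4
  R3 @ bar4.1: A4 above E4
  R3 @ bar4.2: A4 above E4
  R3 @ bar4.3: A4 above E4
  R8 @ bar5.0: penult P8 not 3rd/6th
  R2 @ bar6.0: G3/E4 M6 -> A3/A4 P8 similar
  R6 @ bar6.3: closes on m3

No (15 violations)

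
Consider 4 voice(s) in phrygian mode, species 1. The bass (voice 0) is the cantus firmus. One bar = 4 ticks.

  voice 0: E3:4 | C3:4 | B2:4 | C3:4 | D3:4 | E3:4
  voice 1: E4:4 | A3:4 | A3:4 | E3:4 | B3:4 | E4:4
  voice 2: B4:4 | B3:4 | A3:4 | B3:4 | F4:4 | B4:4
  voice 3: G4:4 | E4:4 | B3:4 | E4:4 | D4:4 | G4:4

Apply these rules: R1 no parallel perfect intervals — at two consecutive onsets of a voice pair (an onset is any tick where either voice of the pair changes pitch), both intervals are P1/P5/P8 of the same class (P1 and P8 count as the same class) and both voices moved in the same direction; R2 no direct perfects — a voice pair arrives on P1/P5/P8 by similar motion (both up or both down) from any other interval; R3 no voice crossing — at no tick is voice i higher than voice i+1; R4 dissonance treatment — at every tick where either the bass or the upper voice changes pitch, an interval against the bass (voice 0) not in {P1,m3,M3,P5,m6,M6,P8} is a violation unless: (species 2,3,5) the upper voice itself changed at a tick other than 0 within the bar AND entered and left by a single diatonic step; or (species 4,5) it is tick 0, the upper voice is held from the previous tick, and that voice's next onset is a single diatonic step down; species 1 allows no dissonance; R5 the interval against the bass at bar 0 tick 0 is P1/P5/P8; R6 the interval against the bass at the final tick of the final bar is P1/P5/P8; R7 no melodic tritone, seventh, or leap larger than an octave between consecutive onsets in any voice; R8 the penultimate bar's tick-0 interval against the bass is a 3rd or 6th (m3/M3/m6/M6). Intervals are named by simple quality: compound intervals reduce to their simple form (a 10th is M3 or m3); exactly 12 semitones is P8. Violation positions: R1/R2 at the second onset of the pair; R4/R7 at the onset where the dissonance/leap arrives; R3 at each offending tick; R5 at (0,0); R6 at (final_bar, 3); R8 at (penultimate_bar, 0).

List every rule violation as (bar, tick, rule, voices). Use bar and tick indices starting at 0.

(0, 0, R3, (2, 3))
(0, 0, R5, (0, 3))
(0, 1, R3, (2, 3))
(0, 2, R3, (2, 3))
(0, 3, R3, (2, 3))
(1, 0, R2, (1, 3))
(1, 0, R4, (0, 2))
(2, 0, R2, (0, 3))
(2, 0, R4, (0, 1))
(2, 0, R4, (0, 2))
(3, 0, R4, (0, 2))
(4, 0, R3, (2, 3))
(4, 0, R7, (2,))
(4, 0, R8, (0, 3))
(4, 1, R3, (2, 3))
(4, 2, R3, (2, 3))
(4, 3, R3, (2, 3))
(5, 0, R2, (0, 1))
(5, 0, R2, (0, 2))
(5, 0, R2, (1, 2))
(5, 0, R3, (2, 3))
(5, 0, R7, (2,))
(5, 1, R3, (2, 3))
(5, 2, R3, (2, 3))
(5, 3, R3, (2, 3))
(5, 3, R6, (0, 3))

bar 0: v0=E3 v1=E4 v2=B4 v3=G4 downbeat m3
bar 1: v0=C3 v1=A3 v2=B3 v3=E4 downbeat M3
bar 2: v0=B2 v1=A3 v2=A3 v3=B3 downbeat P8
bar 3: v0=C3 v1=E3 v2=B3 v3=E4 downbeat M3
bar 4: v0=D3 v1=B3 v2=F4 v3=D4 downbeat P8
bar 5: v0=E3 v1=E4 v2=B4 v3=G4 downbeat m3
  -> R3 @ bar 0 tick 0 v(2, 3): B4 above G4
  -> R5 @ bar 0 tick 0 v(0, 3): opens on m3
  -> R3 @ bar 0 tick 1 v(2, 3): B4 above G4
  -> R3 @ bar 0 tick 2 v(2, 3): B4 above G4
  -> R3 @ bar 0 tick 3 v(2, 3): B4 above G4
  -> R2 @ bar 1 tick 0 v(1, 3): E4/G4 m3 -> A3/E4 P5 similar
  -> R4 @ bar 1 tick 0 v(0, 2): C3/B3 M7 untreated
  -> R2 @ bar 2 tick 0 v(0, 3): C3/E4 M3 -> B2/B3 P8 similar
  -> R4 @ bar 2 tick 0 v(0, 1): B2/A3 m7 untreated
  -> R4 @ bar 2 tick 0 v(0, 2): B2/A3 m7 untreated
  -> R4 @ bar 3 tick 0 v(0, 2): C3/B3 M7 untreated
  -> R3 @ bar 4 tick 0 v(2, 3): F4 above D4
  -> R7 @ bar 4 tick 0 v(2,): B3->F4 leap 6st
  -> R8 @ bar 4 tick 0 v(0, 3): penult P8 not 3rd/6th
  -> R3 @ bar 4 tick 1 v(2, 3): F4 above D4
  -> R3 @ bar 4 tick 2 v(2, 3): F4 above D4
  -> R3 @ bar 4 tick 3 v(2, 3): F4 above D4
  -> R2 @ bar 5 tick 0 v(0, 1): D3/B3 M6 -> E3/E4 P8 similar
  -> R2 @ bar 5 tick 0 v(0, 2): D3/F4 m3 -> E3/B4 P5 similar
  -> R2 @ bar 5 tick 0 v(1, 2): B3/F4 TT -> E4/B4 P5 similar
  -> R3 @ bar 5 tick 0 v(2, 3): B4 above G4
  -> R7 @ bar 5 tick 0 v(2,): F4->B4 leap 6st
  -> R3 @ bar 5 tick 1 v(2, 3): B4 above G4
  -> R3 @ bar 5 tick 2 v(2, 3): B4 above G4
  -> R3 @ bar 5 tick 3 v(2, 3): B4 above G4
  -> R6 @ bar 5 tick 3 v(0, 3): closes on m3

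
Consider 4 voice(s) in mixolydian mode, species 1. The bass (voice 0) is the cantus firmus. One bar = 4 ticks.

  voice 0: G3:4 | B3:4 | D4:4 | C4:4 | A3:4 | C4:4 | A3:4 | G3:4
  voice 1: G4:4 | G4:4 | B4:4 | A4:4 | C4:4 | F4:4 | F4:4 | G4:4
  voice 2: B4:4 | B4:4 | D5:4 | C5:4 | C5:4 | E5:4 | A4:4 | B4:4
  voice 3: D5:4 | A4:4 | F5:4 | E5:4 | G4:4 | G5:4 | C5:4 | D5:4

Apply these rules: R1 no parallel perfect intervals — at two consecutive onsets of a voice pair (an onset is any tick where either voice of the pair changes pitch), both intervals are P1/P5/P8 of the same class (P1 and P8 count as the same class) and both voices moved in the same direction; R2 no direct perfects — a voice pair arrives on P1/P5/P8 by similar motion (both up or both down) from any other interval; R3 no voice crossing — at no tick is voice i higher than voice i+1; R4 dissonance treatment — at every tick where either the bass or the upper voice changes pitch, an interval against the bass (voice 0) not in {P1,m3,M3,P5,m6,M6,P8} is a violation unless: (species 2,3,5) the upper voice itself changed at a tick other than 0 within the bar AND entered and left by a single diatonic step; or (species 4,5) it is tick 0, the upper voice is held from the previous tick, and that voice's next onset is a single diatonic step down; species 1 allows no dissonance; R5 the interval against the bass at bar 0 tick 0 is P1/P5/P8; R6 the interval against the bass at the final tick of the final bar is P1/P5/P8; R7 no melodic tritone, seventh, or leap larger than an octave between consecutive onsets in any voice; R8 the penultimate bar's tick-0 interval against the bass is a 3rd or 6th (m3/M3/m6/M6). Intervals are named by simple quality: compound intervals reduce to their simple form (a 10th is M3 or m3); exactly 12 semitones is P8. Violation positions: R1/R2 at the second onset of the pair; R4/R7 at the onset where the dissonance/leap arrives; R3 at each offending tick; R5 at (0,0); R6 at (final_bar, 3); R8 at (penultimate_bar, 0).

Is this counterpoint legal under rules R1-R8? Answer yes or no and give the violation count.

bar 0: v0=G3 v1=G4 v2=B4 v3=D5 (P5)
bar 1: v0=B3 v1=G4 v2=B4 v3=A4 (m7)
bar 2: v0=D4 v1=B4 v2=D5 v3=F5 (m3)
bar 3: v0=C4 v1=A4 v2=C5 v3=E5 (M3)
bar 4: v0=A3 v1=C4 v2=C5 v3=G4 (m7)
bar 5: v0=C4 v1=F4 v2=E5 v3=G5 (P5)
bar 6: v0=A3 v1=F4 v2=A4 v3=C5 (m3)
bar 7: v0=G3 v1=G4 v2=B4 v3=D5 (P5)
  R5 @ bar0.0: opens on M3
  R3 @ bar1.0: B4 above A4
  R4 @ bar1.0: B3/A4 m7 untreated
  R3 @ bar1.1: B4 above A4
  R3 @ bar1.2: B4 above A4
  R3 @ bar1.3: B4 above A4
  R1 @ bar2.0: B3/B4 P8 -> D4/D5 P8 similar
  R1 @ bar3.0: D4/D5 P8 -> C4/C5 P8 similar
  R2 @ bar3.0: B4/F5 TT -> A4/E5 P5 similar
  R1 @ bar4.0: A4/E5 P5 -> C4/G4 P5 similar
  R3 @ bar4.0: C5 above G4
  R4 @ bar4.0: A3/G4 m7 untreated
  R3 @ bar4.1: C5 above G4
  R3 @ bar4.2: C5 above G4
  R3 @ bar4.3: C5 above G4
  R2 @ bar5.0: A3/G4 m7 -> C4/G5 P5 similar
  R4 @ bar5.0: C4/F4 P4 untreated
  R2 @ bar6.0: C4/E5 M3 -> A3/A4 P8 similar
  R8 @ bar6.0: penult P8 not 3rd/6th
  R1 @ bar7.0: F4/C5 P5 -> G4/D5 P5 similar
  R6 @ bar7.3: closes on M3

No (21 violations)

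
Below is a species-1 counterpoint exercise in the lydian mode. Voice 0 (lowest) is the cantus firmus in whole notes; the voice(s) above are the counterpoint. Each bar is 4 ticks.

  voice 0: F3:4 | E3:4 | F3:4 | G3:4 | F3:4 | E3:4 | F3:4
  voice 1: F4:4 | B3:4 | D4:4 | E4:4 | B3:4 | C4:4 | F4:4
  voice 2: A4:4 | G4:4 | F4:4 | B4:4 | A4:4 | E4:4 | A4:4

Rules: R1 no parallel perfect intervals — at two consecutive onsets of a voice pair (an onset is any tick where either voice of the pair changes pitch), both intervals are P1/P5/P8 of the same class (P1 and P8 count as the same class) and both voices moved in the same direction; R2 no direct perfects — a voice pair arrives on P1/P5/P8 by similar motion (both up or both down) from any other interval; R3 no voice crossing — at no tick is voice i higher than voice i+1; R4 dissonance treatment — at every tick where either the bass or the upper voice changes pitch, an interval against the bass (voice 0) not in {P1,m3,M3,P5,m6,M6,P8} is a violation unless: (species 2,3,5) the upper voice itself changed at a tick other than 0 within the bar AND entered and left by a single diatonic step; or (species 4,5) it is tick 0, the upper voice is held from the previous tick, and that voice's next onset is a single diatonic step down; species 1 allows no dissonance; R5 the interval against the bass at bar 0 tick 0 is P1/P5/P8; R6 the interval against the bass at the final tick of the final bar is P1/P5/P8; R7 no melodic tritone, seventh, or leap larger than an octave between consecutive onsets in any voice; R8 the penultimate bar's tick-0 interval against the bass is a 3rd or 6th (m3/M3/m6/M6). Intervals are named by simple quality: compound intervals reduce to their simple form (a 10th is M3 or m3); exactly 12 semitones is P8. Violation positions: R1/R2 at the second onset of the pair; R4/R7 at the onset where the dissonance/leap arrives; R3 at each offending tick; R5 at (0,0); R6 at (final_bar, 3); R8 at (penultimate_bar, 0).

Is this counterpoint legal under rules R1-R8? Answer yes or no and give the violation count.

bar 0: v0=F3 v1=F4 v2=A4 (M3)
bar 1: v0=E3 v1=B3 v2=G4 (m3)
bar 2: v0=F3 v1=D4 v2=F4 (P8)
bar 3: v0=G3 v1=E4 v2=B4 (M3)
bar 4: v0=F3 v1=B3 v2=A4 (M3)
bar 5: v0=E3 v1=C4 v2=E4 (P8)
bar 6: v0=F3 v1=F4 v2=A4 (M3)
  R5 @ bar0.0: opens on M3
  R2 @ bar1.0: F3/F4 P8 -> E3/B3 P5 similar
  R7 @ bar1.0: F4->B3 leap 6st
  R2 @ bar3.0: D4/F4 m3 -> E4/B4 P5 similar
  R7 @ bar3.0: F4->B4 leap 6st
  R4 @ bar4.0: F3/B3 TT untreated
  R2 @ bar5.0: F3/A4 M3 -> E3/E4 P8 similar
  R8 @ bar5.0: penult P8 not 3rd/6th
  R2 @ bar6.0: E3/C4 m6 -> F3/F4 P8 similar
  R6 @ bar6.3: closes on M3

No (10 violations)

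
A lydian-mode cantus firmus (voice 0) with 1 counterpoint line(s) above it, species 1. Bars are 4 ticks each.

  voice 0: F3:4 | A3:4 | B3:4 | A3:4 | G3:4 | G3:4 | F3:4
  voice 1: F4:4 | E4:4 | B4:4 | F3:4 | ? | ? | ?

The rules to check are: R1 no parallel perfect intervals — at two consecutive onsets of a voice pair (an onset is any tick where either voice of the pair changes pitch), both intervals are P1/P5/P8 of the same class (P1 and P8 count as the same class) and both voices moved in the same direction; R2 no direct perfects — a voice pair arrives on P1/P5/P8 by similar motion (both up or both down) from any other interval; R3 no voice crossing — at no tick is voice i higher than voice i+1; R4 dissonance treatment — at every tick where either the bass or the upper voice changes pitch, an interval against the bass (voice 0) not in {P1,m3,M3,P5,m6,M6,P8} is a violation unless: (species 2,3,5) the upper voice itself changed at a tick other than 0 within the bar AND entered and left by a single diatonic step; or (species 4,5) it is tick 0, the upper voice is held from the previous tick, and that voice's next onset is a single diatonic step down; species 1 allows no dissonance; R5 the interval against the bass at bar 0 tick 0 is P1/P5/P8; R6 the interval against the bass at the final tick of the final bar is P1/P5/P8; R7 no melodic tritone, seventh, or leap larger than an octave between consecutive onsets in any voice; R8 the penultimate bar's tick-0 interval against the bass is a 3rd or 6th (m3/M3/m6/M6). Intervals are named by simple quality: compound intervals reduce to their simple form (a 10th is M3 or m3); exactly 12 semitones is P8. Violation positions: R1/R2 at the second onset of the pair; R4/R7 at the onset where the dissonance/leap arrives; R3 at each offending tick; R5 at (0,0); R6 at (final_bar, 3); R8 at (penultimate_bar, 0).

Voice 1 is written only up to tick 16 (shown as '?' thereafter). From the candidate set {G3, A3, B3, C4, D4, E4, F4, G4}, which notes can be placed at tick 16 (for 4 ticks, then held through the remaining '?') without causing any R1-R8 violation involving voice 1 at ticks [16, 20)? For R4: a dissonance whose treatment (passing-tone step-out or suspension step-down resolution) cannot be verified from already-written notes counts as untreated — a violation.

G3: legal
A3: violates R4
B3: violates R7
C4: violates R4
D4: legal
E4: violates R7
F4: violates R4
G4: violates R7

{D4, G3}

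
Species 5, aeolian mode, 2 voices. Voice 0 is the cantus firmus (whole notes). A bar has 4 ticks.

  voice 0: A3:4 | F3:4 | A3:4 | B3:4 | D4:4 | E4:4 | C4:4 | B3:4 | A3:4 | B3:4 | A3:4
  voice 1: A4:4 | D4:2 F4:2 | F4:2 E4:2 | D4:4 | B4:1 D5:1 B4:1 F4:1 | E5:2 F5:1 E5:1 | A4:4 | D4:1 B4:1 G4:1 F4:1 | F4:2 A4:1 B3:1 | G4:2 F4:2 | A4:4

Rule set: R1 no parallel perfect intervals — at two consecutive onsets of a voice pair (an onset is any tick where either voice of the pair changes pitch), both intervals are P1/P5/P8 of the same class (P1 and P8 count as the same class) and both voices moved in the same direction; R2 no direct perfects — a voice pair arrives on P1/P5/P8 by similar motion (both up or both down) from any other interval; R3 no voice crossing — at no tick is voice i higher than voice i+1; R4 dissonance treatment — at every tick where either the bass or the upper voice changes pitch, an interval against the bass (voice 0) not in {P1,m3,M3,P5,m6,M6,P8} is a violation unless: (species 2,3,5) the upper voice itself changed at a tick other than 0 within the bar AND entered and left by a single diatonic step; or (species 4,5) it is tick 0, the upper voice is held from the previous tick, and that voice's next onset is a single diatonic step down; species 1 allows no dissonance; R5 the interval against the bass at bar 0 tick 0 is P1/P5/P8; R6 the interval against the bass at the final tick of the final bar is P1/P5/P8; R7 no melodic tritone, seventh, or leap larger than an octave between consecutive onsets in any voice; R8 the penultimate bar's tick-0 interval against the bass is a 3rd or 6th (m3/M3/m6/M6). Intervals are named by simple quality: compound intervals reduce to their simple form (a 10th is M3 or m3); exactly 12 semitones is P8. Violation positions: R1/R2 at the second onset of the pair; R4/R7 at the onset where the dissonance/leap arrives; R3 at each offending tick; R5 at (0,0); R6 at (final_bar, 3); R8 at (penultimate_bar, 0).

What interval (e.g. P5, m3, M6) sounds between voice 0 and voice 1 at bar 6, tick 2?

M6

voice 0=C4 voice 1=A4 -> M6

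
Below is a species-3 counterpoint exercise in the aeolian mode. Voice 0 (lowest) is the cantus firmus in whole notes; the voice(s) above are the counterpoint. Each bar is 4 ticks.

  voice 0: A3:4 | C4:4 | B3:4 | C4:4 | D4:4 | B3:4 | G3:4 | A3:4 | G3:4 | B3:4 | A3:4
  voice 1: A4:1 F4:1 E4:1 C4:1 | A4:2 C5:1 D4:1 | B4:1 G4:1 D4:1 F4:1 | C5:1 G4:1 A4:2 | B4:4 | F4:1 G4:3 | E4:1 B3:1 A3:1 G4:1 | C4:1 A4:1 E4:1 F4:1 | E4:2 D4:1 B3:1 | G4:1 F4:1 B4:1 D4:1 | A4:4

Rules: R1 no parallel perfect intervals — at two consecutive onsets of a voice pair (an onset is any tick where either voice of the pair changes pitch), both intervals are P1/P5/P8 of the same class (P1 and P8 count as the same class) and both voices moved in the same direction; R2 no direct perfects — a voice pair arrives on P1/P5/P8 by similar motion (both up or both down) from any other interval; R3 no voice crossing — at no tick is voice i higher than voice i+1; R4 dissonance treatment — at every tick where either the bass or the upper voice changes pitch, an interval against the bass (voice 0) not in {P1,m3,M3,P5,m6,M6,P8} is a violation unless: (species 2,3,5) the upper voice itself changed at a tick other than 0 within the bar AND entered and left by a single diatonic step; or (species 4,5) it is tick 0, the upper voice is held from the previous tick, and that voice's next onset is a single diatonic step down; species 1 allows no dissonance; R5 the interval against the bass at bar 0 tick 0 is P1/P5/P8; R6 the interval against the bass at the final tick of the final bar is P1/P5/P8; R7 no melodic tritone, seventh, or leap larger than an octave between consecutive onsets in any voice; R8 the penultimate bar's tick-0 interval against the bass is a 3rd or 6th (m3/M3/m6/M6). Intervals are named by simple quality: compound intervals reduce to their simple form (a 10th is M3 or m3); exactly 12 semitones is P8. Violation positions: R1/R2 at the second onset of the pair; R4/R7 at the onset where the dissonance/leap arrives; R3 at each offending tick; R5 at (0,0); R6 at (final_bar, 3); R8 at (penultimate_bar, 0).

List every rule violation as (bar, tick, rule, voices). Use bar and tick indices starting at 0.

bar 0: v0=A3 v1=A4 downbeat P8
bar 1: v0=C4 v1=A4 downbeat M6
bar 2: v0=B3 v1=B4 downbeat P8
bar 3: v0=C4 v1=C5 downbeat P8
bar 4: v0=D4 v1=B4 downbeat M6
bar 5: v0=B3 v1=F4 downbeat TT
bar 6: v0=G3 v1=E4 downbeat M6
bar 7: v0=A3 v1=C4 downbeat m3
bar 8: v0=G3 v1=E4 downbeat M6
bar 9: v0=B3 v1=G4 downbeat m6
bar 10: v0=A3 v1=A4 downbeat P8
  -> R4 @ bar 1 tick 3 v(0, 1): C4/D4 M2 untreated
  -> R7 @ bar 1 tick 3 v(1,): C5->D4 leap 10st
  -> R4 @ bar 2 tick 3 v(0, 1): B3/F4 TT untreated
  -> R2 @ bar 3 tick 0 v(0, 1): B3/F4 TT -> C4/C5 P8 similar
  -> R4 @ bar 5 tick 0 v(0, 1): B3/F4 TT untreated
  -> R7 @ bar 5 tick 0 v(1,): B4->F4 leap 6st
  -> R4 @ bar 6 tick 2 v(0, 1): G3/A3 M2 untreated
  -> R7 @ bar 6 tick 3 v(1,): A3->G4 leap 10st
  -> R4 @ bar 9 tick 1 v(0, 1): B3/F4 TT untreated
  -> R7 @ bar 9 tick 2 v(1,): F4->B4 leap 6st

(1, 3, R4, (0, 1))
(1, 3, R7, (1,))
(2, 3, R4, (0, 1))
(3, 0, R2, (0, 1))
(5, 0, R4, (0, 1))
(5, 0, R7, (1,))
(6, 2, R4, (0, 1))
(6, 3, R7, (1,))
(9, 1, R4, (0, 1))
(9, 2, R7, (1,))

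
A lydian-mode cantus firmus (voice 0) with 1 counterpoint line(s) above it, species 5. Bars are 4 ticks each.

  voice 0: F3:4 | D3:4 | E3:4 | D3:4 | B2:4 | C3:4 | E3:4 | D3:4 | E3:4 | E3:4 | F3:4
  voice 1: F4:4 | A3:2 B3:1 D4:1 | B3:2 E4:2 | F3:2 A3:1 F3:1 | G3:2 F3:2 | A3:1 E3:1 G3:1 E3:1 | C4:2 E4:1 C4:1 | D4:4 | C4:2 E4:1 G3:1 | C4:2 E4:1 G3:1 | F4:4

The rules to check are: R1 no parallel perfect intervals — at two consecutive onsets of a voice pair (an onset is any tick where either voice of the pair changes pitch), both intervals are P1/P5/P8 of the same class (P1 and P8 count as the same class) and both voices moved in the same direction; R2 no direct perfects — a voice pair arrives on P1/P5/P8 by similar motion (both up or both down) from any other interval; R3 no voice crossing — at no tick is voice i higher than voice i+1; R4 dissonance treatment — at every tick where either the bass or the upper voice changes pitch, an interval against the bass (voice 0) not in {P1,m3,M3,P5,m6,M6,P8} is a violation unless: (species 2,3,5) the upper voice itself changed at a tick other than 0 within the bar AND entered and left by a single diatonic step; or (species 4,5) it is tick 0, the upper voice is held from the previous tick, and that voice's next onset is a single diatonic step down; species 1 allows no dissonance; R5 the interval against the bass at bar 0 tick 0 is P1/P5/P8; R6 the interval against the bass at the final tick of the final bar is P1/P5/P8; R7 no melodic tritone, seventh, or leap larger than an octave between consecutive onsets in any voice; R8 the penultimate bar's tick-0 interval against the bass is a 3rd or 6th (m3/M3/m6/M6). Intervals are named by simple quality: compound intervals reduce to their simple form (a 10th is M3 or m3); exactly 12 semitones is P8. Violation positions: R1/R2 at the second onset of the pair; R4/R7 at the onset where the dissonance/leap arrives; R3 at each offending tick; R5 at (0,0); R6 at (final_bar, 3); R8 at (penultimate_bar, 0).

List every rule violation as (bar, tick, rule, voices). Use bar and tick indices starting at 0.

bar 0: v0=F3 v1=F4 downbeat P8
bar 1: v0=D3 v1=A3 downbeat P5
bar 2: v0=E3 v1=B3 downbeat P5
bar 3: v0=D3 v1=F3 downbeat m3
bar 4: v0=B2 v1=G3 downbeat m6
bar 5: v0=C3 v1=A3 downbeat M6
bar 6: v0=E3 v1=C4 downbeat m6
bar 7: v0=D3 v1=D4 downbeat P8
bar 8: v0=E3 v1=C4 downbeat m6
bar 9: v0=E3 v1=C4 downbeat m6
bar 10: v0=F3 v1=F4 downbeat P8
  -> R2 @ bar 1 tick 0 v(0, 1): F3/F4 P8 -> D3/A3 P5 similar
  -> R7 @ bar 3 tick 0 v(1,): E4->F3 leap 11st
  -> R4 @ bar 4 tick 2 v(0, 1): B2/F3 TT untreated
  -> R2 @ bar 10 tick 0 v(0, 1): E3/G3 m3 -> F3/F4 P8 similar
  -> R7 @ bar 10 tick 0 v(1,): G3->F4 leap 10st

(1, 0, R2, (0, 1))
(3, 0, R7, (1,))
(4, 2, R4, (0, 1))
(10, 0, R2, (0, 1))
(10, 0, R7, (1,))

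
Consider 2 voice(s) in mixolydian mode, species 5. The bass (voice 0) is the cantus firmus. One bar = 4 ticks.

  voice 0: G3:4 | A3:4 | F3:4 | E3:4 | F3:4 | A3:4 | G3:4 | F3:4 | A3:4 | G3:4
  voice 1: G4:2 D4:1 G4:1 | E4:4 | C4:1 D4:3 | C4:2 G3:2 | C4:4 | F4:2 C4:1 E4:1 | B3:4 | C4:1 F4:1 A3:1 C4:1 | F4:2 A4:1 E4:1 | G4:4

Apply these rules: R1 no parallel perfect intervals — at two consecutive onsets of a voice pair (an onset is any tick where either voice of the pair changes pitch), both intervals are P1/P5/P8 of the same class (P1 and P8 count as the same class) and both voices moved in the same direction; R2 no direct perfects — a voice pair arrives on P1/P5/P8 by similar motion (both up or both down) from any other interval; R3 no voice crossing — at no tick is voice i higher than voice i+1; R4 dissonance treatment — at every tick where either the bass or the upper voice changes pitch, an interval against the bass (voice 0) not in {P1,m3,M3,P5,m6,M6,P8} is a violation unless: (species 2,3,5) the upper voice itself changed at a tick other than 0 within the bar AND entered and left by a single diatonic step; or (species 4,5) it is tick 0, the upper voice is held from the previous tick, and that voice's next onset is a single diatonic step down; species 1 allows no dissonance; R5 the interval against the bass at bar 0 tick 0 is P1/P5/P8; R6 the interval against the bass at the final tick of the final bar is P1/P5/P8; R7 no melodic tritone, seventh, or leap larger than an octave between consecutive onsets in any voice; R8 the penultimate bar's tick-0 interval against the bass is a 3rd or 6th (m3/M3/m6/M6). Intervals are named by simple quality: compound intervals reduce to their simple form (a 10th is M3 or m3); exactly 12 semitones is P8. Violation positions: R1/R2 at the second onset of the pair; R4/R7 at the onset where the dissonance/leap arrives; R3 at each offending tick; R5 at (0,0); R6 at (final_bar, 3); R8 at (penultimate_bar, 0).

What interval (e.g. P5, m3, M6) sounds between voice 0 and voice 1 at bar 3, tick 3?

m3

voice 0=E3 voice 1=G3 -> m3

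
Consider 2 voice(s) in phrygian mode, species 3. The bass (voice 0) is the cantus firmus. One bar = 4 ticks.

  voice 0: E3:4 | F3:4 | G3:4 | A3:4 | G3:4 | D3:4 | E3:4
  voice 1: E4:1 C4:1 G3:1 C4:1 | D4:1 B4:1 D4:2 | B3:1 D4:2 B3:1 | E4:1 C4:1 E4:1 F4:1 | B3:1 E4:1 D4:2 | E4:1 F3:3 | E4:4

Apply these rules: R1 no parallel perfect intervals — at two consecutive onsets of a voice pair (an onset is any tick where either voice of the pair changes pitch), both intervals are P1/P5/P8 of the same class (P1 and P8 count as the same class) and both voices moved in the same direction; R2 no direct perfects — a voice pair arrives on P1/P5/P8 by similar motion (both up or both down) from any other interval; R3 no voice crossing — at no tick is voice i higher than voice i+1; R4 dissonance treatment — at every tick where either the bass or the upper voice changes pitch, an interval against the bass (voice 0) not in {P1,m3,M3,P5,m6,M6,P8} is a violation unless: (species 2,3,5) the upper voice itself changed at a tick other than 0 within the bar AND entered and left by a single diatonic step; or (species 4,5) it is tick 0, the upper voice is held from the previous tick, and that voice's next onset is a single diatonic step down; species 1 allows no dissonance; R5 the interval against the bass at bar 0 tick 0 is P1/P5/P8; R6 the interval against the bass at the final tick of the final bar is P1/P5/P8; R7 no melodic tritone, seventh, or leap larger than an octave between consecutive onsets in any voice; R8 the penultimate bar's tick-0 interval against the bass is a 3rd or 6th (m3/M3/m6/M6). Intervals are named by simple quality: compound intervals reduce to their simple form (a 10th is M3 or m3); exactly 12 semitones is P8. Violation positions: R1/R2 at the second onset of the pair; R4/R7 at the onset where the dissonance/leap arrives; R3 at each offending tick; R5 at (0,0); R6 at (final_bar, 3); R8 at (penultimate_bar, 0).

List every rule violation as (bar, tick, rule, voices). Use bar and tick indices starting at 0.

(1, 1, R4, (0, 1))
(3, 0, R2, (0, 1))
(4, 0, R7, (1,))
(5, 0, R4, (0, 1))
(5, 0, R8, (0, 1))
(5, 1, R7, (1,))
(6, 0, R2, (0, 1))
(6, 0, R7, (1,))

bar 0: v0=E3 v1=E4 downbeat P8
bar 1: v0=F3 v1=D4 downbeat M6
bar 2: v0=G3 v1=B3 downbeat M3
bar 3: v0=A3 v1=E4 downbeat P5
bar 4: v0=G3 v1=B3 downbeat M3
bar 5: v0=D3 v1=E4 downbeat M2
bar 6: v0=E3 v1=E4 downbeat P8
  -> R4 @ bar 1 tick 1 v(0, 1): F3/B4 TT untreated
  -> R2 @ bar 3 tick 0 v(0, 1): G3/B3 M3 -> A3/E4 P5 similar
  -> R7 @ bar 4 tick 0 v(1,): F4->B3 leap 6st
  -> R4 @ bar 5 tick 0 v(0, 1): D3/E4 M2 untreated
  -> R8 @ bar 5 tick 0 v(0, 1): penult M2 not 3rd/6th
  -> R7 @ bar 5 tick 1 v(1,): E4->F3 leap 11st
  -> R2 @ bar 6 tick 0 v(0, 1): D3/F3 m3 -> E3/E4 P8 similar
  -> R7 @ bar 6 tick 0 v(1,): F3->E4 leap 11st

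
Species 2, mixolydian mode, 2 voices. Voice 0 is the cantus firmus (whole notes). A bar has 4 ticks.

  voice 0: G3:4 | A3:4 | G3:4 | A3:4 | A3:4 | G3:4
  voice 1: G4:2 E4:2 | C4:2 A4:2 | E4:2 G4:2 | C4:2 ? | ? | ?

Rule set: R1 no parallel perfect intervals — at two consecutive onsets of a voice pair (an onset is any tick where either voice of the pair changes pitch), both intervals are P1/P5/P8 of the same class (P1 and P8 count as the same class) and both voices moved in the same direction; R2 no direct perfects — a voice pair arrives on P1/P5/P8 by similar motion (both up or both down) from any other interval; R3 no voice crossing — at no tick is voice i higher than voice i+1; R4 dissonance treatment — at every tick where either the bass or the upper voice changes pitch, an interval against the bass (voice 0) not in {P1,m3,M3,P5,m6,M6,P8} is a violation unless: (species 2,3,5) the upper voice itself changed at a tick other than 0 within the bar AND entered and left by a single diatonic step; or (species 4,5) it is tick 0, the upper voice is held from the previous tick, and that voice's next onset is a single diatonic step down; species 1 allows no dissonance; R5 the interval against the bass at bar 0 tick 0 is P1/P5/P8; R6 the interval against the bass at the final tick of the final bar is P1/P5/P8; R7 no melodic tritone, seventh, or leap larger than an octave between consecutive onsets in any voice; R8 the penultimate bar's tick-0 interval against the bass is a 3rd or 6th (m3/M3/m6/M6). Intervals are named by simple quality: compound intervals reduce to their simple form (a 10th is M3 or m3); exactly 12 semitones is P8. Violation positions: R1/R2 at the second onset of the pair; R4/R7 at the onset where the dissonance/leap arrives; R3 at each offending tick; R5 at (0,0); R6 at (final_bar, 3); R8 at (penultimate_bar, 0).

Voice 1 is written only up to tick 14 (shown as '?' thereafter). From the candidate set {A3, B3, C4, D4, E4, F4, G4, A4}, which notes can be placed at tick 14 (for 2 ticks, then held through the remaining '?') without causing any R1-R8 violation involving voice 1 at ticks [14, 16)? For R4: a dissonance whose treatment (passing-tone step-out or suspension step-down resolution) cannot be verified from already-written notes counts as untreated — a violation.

{A3, A4, C4, E4, F4}

A3: legal
B3: violates R4
C4: legal
D4: violates R4
E4: legal
F4: legal
G4: violates R4
A4: legal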